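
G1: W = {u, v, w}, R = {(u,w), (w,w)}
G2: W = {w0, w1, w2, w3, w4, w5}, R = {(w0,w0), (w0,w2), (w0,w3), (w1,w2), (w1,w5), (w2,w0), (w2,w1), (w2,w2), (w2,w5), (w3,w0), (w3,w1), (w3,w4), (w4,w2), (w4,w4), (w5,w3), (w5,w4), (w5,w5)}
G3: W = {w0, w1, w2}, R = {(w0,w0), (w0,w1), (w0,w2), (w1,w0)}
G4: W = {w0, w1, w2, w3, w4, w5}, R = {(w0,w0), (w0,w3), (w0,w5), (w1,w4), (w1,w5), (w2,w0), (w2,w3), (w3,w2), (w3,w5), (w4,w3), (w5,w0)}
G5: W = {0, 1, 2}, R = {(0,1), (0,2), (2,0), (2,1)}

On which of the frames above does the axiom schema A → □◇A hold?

none

This is the axiom for symmetry; its first-order frame correspondent is ∀x ∀y (Rxy → Ryx).
G1: fails — Ruw but not Rwu.
G2: fails — Rw1w5 but not Rw5w1.
G3: fails — Rw0w2 but not Rw2w0.
G4: fails — Rw1w5 but not Rw5w1.
G5: fails — R01 but not R10.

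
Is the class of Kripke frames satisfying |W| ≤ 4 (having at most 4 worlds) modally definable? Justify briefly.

Any modally definable frame class is closed under disjoint unions.
Any modal formula valid on each of 5 disjoint one-world frames is valid on their disjoint union (validity is preserved under disjoint unions). Each one-world frame has |W|=1≤4, but the union has |W|=5.
Hence having at most 4 worlds is not modally definable.

Not modally definable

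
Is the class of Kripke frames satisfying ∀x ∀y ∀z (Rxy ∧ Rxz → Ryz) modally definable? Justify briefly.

The condition is the Euclidean property. A defining modal formula is ◇p → □◇p.
Suppose ◇p→□◇p is valid. Take Rxy, Rxz and set V(p)={y}. Then ◇p at x, so □◇p at x, so ◇p at z, so some w with Rzw has p; w=y, i.e. Rzy. By symmetry of the argument, Ryz.

Definable; ◇p → □◇p defines it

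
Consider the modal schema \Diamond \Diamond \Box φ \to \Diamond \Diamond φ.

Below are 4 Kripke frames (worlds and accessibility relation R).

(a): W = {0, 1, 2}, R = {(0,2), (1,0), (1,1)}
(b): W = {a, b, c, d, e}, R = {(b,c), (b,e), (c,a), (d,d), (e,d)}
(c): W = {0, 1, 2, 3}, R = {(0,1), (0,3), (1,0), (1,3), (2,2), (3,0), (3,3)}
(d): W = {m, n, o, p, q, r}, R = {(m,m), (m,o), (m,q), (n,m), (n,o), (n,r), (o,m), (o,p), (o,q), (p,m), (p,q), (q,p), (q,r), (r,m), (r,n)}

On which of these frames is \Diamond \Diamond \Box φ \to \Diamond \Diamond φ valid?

(c)

Frame correspondent (Sahlqvist): \forall x \forall y (x R^2 y \to \exists w (yRw \wedge x R^2 w)) — i.e. a generalized confluence (Geach) condition.
(a): fails — 1R²2 but no w with 2Rw and 1R²w.
(b): fails — bR²a but no w with aRw and bR²w.
(c): condition met.
(d): fails — qR²q but no w with qRw and qR²w.
Valid on: (c).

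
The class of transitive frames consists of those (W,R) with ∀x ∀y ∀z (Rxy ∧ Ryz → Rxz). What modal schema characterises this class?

This is transitivity; the standard corresponding axiom is 4: □q → □□q.
Suppose □q→□□q is valid. Take Rxy, Ryz and set V(q)={w : Rxw}. Then □q at x, so □□q at x, so □q at y, so q at z, i.e. Rxz.

□q → □□q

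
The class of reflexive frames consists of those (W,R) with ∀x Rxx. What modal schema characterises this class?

□s → s

This is reflexivity; the standard corresponding axiom is T: □s → s.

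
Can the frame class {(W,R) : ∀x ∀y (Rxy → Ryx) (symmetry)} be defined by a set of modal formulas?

Yes — defined by q → □◇q

The condition is symmetry. A defining modal formula is q → □◇q.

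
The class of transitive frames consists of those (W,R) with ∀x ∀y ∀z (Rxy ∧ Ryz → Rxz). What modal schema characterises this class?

The condition is transitivity. The 4 schema □r → □□r defines it.
Suppose □r→□□r is valid. Take Rxy, Ryz and set V(r)={w : Rxw}. Then □r at x, so □□r at x, so □r at y, so r at z, i.e. Rxz.

□r → □□r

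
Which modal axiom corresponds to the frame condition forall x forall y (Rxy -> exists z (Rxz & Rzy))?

The condition is density. The C4 schema □□ψ → □ψ defines it.
Suppose □□ψ→□ψ is valid. Take Rxy and set V(ψ)={w : xR²w}. Then □□ψ at x, so □ψ at x, so ψ at y, i.e. ∃z(Rxz∧Rzy).

□□ψ → □ψ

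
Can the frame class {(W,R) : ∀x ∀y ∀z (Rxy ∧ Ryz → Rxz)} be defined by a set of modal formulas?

The condition is transitivity. A defining modal formula is □r → □□r.
Suppose □r→□□r is valid. Take Rxy, Ryz and set V(r)={w : Rxw}. Then □r at x, so □□r at x, so □r at y, so r at z, i.e. Rxz.

Yes, by □r → □□r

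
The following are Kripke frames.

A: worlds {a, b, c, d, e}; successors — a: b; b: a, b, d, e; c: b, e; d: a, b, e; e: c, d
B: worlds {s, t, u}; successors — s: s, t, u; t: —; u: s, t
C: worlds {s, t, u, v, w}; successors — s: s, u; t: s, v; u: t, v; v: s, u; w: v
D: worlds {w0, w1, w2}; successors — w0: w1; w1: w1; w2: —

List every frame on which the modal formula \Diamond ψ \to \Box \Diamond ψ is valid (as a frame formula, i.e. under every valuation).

D

This is the axiom for the Euclidean property; its first-order frame correspondent is \forall x \forall y \forall z (Rxy \wedge Rxz \to Ryz).
A: fails — Rba and Rba but not Raa.
B: fails — Rsu and Rsu but not Ruu.
C: fails — Rsu and Rsu but not Ruu.
D: condition met.
Valid on: D.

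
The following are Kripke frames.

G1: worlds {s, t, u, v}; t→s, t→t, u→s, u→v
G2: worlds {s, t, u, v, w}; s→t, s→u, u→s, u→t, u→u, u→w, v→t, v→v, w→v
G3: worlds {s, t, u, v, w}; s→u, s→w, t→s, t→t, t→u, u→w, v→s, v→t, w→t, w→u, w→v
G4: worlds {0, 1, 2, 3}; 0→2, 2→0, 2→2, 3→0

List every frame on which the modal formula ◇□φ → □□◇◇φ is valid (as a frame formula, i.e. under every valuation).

This is the axiom for a generalized confluence (Geach) condition; its first-order frame correspondent is ∀x ∀y ∀z ((xRy ∧ xR²z) → ∃w (yRw ∧ zR²w)).
G1: fails — tRs, tR²s but no w with sRw and sR²w.
G2: fails — sRt, sR²s but no w* with tRw* and sR²w*.
G3: fails — sRu, sR²u but no w* with uRw* and uR²w*.
G4: holds.
Valid on: G4.

G4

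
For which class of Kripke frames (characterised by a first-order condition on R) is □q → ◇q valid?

seriality

Suppose □q→◇q is valid. At any x set V(q)=W. Then □q at x, so ◇q at x, so x has a successor.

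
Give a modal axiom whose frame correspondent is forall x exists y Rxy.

A defining formula is □s → ◇s (the D axiom).
Suppose □s→◇s is valid. At any x set V(s)=W. Then □s at x, so ◇s at x, so x has a successor.

□s → ◇s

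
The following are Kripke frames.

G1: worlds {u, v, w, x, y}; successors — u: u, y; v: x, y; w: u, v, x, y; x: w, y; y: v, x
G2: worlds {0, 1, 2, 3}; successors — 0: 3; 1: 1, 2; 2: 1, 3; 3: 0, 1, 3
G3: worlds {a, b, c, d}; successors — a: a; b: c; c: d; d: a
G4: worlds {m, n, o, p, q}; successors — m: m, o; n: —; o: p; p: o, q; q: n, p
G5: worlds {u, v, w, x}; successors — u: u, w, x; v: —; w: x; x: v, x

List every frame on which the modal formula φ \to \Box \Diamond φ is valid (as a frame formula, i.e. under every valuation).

none

The schema corresponds to symmetry: \forall x \forall y (Rxy \to Ryx).
G1: fails — Rwu but not Ruw.
G2: fails — R31 but not R13.
G3: fails — Rbc but not Rcb.
G4: fails — Rmo but not Rom.
G5: fails — Ruw but not Rwu.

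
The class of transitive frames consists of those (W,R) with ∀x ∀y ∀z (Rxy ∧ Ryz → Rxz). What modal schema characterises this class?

A defining formula is □ψ → □□ψ (the 4 axiom).
Suppose □ψ→□□ψ is valid. Take Rxy, Ryz and set V(ψ)={w : Rxw}. Then □ψ at x, so □□ψ at x, so □ψ at y, so ψ at z, i.e. Rxz.

□ψ → □□ψ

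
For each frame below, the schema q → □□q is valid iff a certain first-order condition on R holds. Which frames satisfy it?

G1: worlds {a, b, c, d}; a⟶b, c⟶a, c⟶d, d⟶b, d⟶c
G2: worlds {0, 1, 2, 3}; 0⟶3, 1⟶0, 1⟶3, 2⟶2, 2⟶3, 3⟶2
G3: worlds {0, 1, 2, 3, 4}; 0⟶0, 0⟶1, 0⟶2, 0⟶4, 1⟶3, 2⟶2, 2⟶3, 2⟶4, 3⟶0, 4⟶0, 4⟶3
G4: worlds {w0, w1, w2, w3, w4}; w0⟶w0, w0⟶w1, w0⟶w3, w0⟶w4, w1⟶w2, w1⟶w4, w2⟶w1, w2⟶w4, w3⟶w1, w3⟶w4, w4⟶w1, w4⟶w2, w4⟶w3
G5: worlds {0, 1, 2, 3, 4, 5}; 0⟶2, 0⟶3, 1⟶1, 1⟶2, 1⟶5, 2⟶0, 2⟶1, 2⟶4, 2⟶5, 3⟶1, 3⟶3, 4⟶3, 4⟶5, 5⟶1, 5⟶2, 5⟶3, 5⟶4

none

This is the axiom for a generalized confluence (Geach) condition; its first-order frame correspondent is ∀x ∀z (xR²z → ∃w (x = w ∧ z = w)).
G1: fails — cR²b but c ≠ b.
G2: fails — 0R²2 but 0 ≠ 2.
G3: fails — 0R²1 but 0 ≠ 1.
G4: fails — w0R²w1 but w0 ≠ w1.
G5: fails — 0R²1 but 0 ≠ 1.
Valid on no frame.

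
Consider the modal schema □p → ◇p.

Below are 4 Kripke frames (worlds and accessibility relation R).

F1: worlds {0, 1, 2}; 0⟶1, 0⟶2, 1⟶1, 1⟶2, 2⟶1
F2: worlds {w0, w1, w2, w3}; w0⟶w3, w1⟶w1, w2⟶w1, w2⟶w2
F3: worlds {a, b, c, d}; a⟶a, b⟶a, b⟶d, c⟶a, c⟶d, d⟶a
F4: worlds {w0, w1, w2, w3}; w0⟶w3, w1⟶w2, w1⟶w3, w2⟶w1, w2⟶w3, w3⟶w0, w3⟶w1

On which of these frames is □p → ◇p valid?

The schema corresponds to seriality: ∀x ∃y Rxy.
F1: holds.
F2: fails — world w3 has no successor.
F3: holds.
F4: holds.

F1, F3, F4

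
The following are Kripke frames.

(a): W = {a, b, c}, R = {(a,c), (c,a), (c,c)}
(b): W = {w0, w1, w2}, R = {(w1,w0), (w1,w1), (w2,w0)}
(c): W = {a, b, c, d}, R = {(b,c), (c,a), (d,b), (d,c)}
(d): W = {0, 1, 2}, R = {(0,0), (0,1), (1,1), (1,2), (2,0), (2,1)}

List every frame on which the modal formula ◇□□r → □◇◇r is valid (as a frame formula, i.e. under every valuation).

(a), (d)

This is the axiom for a generalized confluence (Geach) condition; its first-order frame correspondent is ∀x ∀y ∀z ((xRy ∧ xRz) → ∃w (yR²w ∧ zR²w)).
(a): satisfies the condition.
(b): fails — w1Rw0, w1Rw0 but no w with w0R²w and w0R²w.
(c): fails — bRc, bRc but no w with cR²w and cR²w.
(d): satisfies the condition.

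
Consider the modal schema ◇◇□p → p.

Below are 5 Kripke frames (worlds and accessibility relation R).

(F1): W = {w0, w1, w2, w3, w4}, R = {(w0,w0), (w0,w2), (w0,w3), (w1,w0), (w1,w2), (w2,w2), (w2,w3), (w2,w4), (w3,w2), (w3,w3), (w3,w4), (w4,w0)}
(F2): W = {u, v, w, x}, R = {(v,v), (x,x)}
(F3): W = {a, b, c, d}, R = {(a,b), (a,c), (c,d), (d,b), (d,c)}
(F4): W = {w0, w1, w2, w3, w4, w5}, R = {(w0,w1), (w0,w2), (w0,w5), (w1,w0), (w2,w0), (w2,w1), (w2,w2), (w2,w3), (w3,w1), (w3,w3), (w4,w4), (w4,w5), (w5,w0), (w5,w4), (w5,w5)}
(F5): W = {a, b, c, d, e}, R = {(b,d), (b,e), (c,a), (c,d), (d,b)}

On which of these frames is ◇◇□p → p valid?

This is the axiom for a generalized confluence (Geach) condition; its first-order frame correspondent is ∀x ∀y (xR²y → ∃w (yRw ∧ x = w)).
(F1): fails — w0R²w2 but no w with w2Rw and w0=w.
(F2): satisfies the condition.
(F3): fails — aR²d but no w with dRw and a=w.
(F4): fails — w0R²w0 but no w with w0Rw and w0=w.
(F5): fails — bR²b but no w with bRw and b=w.
Valid on: (F2).

(F2)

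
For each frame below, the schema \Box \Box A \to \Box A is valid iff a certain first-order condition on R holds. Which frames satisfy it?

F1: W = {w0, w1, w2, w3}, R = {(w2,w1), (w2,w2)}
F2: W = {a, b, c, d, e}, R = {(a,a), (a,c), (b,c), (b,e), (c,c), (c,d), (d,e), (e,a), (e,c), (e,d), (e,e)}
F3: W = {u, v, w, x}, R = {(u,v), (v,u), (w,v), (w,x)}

F1, F2

Frame correspondent (Sahlqvist): \forall x \forall y (Rxy \to \exists z (Rxz \wedge Rzy)) — i.e. density.
F1: holds.
F2: holds.
F3: fails — Ruv but no z with Ruz and Rzv.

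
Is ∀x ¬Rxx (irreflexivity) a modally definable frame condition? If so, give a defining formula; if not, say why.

No

Any modally definable frame class is closed under surjective bounded morphisms.
The 3-cycle (worlds s,t,u with s→t→u→s) is irreflexive, and the map sending every world to a single reflexive point • is a surjective bounded morphism (forth: every edge maps to (•,•); back: every world has a successor). So any modal formula valid on the 3-cycle is also valid on the reflexive point, which is not irreflexive.
Hence irreflexivity is not modally definable.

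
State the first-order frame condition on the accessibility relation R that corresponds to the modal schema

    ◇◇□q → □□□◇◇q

This is a Sahlqvist (Geach-type) schema ◇^2□^1q → □^3◇^2q.
First-order correspondent: ∀x ∀y ∀z ((xR²y ∧ xR³z) → ∃w (yRw ∧ zR²w)).

∀x ∀y ∀z ((xR²y ∧ xR³z) → ∃w (yRw ∧ zR²w))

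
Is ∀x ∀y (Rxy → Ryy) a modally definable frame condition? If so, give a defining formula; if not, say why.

Yes — defined by □(□q → q)

The condition is shift-reflexivity. A defining modal formula is □(□q → q).
Suppose □(□q→q) is valid. Take Rxy and set V(q)={w : Ryw}. Then at y, □q holds; since □(□q→q) at x, □q→q at y, so q at y, i.e. Ryy.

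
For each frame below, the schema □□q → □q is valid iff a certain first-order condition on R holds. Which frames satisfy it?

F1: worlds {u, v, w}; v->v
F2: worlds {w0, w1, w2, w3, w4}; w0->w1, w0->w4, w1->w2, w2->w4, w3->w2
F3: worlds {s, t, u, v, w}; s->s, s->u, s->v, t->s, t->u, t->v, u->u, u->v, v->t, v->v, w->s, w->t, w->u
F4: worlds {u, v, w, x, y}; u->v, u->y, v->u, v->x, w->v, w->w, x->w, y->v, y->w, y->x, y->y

The schema corresponds to density: ∀x ∀y (Rxy → ∃z (Rxz ∧ Rzy)).
F1: ✓.
F2: fails — Rw1w2 but no z with Rw1z and Rzw2.
F3: fails — Rwt but no z with Rwz and Rzt.
F4: fails — Rvu but no z with Rvz and Rzu.

F1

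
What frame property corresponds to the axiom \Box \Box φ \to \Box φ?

Suppose □□φ→□φ is valid. Take Rxy and set V(φ)={w : xR²w}. Then □□φ at x, so □φ at x, so φ at y, i.e. ∃z(Rxz∧Rzy).

density: \forall x \forall y (Rxy \to \exists z (Rxz \wedge Rzy))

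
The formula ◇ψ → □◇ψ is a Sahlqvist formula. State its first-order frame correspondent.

the Euclidean property: ∀x ∀y ∀z (Rxy ∧ Rxz → Ryz)

Suppose ◇ψ→□◇ψ is valid. Take Rxy, Rxz and set V(ψ)={y}. Then ◇ψ at x, so □◇ψ at x, so ◇ψ at z, so some w with Rzw has ψ; w=y, i.e. Rzy. By symmetry of the argument, Ryz.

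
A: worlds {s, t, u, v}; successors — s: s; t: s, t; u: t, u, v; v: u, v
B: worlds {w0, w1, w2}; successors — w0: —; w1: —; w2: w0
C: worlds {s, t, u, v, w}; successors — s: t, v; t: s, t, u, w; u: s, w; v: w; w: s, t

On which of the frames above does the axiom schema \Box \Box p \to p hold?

A

Frame correspondent (Sahlqvist): \forall x \exists w (x R^2 w \wedge x = w) — i.e. a generalized confluence (Geach) condition.
A: ✓.
B: fails — at w0 but no w with w0R²w and w0=w.
C: fails — at u but no w* with uR²w* and u=w*.
Valid on: A.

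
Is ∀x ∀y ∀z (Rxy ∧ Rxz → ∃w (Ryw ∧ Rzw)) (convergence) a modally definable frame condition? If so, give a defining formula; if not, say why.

Definable; ◇□p → □◇p defines it

The condition is convergence. A defining modal formula is ◇□p → □◇p.
Suppose ◇□p→□◇p is valid. Take Rxy, Rxz and set V(p)={w : Ryw}. Then □p at y so ◇□p at x, so □◇p at x, so ◇p at z, giving w with Rzw and Ryw.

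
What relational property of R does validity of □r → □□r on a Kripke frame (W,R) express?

transitivity: ∀x ∀y ∀z (Rxy ∧ Ryz → Rxz)

Suppose □r→□□r is valid. Take Rxy, Ryz and set V(r)={w : Rxw}. Then □r at x, so □□r at x, so □r at y, so r at z, i.e. Rxz.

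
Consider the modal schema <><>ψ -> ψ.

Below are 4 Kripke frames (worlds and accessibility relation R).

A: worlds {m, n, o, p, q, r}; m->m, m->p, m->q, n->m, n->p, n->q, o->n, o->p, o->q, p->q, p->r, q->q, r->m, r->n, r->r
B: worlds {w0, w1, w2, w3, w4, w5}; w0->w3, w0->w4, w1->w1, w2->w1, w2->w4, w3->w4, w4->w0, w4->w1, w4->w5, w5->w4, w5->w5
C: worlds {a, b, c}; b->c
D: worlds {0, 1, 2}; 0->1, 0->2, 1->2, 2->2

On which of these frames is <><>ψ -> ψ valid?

This is the axiom for a generalized confluence (Geach) condition; its first-order frame correspondent is forall x forall y (x R^2 y -> exists w (y = w & x = w)).
A: fails — mR²p but p ≠ m.
B: fails — w0R²w1 but w1 ≠ w0.
C: satisfies the condition.
D: fails — 0R²2 but 2 ≠ 0.
Valid on: C.

C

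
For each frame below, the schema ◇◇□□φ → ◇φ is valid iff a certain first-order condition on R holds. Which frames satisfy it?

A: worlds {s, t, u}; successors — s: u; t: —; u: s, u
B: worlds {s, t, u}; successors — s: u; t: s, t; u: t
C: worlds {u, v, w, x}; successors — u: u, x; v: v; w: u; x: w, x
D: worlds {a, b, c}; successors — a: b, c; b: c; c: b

This is the axiom for a generalized confluence (Geach) condition; its first-order frame correspondent is ∀x ∀y (xR²y → ∃w (yR²w ∧ xRw)).
A: ✓.
B: ✓.
C: ✓.
D: fails — bR²b but no w with bR²w and bRw.

A, B, C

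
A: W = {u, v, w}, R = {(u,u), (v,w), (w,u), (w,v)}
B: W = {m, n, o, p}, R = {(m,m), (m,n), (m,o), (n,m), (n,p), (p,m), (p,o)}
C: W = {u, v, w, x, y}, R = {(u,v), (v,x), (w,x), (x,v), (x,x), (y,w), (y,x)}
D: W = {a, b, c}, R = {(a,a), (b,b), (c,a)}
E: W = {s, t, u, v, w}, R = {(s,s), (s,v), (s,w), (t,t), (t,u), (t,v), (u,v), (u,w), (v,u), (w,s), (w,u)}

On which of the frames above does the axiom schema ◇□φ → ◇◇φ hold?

This is the axiom for a generalized confluence (Geach) condition; its first-order frame correspondent is ∀x ∀y (xRy → ∃w (yRw ∧ xR²w)).
A: holds.
B: fails — mRo but no w with oRw and mR²w.
C: holds.
D: holds.
E: holds.

A, C, D, E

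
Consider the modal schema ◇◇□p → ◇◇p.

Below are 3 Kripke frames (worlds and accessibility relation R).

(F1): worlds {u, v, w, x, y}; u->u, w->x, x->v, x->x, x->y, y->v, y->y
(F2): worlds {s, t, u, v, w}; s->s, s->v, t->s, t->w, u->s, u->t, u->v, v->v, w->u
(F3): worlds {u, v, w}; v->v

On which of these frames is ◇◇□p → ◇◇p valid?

The schema corresponds to a generalized confluence (Geach) condition: ∀x ∀y (xR²y → ∃w (yRw ∧ xR²w)).
(F1): fails — wR²v but no t with vRt and wR²t.
(F2): fails — uR²w but no w* with wRw* and uR²w*.
(F3): satisfies the condition.

(F3)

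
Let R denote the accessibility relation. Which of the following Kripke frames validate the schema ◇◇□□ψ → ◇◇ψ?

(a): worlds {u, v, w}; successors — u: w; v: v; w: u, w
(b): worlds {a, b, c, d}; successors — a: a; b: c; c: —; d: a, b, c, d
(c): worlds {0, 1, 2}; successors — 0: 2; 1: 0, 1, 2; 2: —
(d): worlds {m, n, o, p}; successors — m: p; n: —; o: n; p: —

(a), (d)

This is the axiom for a generalized confluence (Geach) condition; its first-order frame correspondent is ∀x ∀y (xR²y → ∃w (yR²w ∧ xR²w)).
(a): ✓.
(b): fails — dR²b but no w with bR²w and dR²w.
(c): fails — 1R²0 but no w with 0R²w and 1R²w.
(d): ✓.
Valid on: (a), (d).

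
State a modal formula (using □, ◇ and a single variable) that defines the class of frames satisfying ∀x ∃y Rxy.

This is seriality; the standard corresponding axiom is D: □s → ◇s.
Suppose □s→◇s is valid. At any x set V(s)=W. Then □s at x, so ◇s at x, so x has a successor.

□s → ◇s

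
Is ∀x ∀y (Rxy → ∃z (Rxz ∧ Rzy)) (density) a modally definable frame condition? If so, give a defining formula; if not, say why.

Yes — defined by □□q → □q

The condition is density. A defining modal formula is □□q → □q.
Suppose □□q→□q is valid. Take Rxy and set V(q)={w : xR²w}. Then □□q at x, so □q at x, so q at y, i.e. ∃z(Rxz∧Rzy).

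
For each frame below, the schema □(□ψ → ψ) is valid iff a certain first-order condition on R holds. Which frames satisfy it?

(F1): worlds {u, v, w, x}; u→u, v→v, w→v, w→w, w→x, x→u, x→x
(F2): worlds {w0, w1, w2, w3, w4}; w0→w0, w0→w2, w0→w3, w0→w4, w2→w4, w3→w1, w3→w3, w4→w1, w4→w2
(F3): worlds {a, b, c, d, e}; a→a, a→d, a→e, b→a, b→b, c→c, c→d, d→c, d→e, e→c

(F1)

This is the axiom for shift-reflexivity; its first-order frame correspondent is ∀x ∀y (Rxy → Ryy).
(F1): condition met.
(F2): fails — Rw0w4 but not Rw4w4.
(F3): fails — Rcd but not Rdd.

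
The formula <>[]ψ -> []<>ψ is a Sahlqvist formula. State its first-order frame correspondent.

This schema is the .2 axiom.
Its frame correspondent is convergence — forall x forall y forall z (Rxy & Rxz -> exists w (Ryw & Rzw)).

Convergence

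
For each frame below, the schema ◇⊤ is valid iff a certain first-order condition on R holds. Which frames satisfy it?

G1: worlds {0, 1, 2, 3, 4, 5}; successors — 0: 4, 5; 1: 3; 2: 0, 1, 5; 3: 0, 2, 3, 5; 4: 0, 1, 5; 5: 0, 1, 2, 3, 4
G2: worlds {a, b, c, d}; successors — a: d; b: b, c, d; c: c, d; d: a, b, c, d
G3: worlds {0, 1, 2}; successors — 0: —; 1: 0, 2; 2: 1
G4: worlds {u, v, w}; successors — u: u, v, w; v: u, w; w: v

The schema corresponds to seriality: ∀x ∃y Rxy.
G1: condition met.
G2: condition met.
G3: fails — world 0 has no successor.
G4: condition met.

G1, G2, G4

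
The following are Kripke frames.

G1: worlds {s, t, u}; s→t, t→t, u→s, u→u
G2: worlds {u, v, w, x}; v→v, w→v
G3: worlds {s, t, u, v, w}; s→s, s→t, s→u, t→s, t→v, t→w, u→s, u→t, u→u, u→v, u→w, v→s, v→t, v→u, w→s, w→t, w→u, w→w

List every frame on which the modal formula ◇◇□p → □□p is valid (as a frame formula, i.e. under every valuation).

G2

This is the axiom for a generalized confluence (Geach) condition; its first-order frame correspondent is ∀x ∀y ∀z ((xR²y ∧ xR²z) → ∃w (yRw ∧ z = w)).
G1: fails — uR²s, uR²s but no w with sRw and s=w.
G2: ✓.
G3: fails — sR²s, sR²v but no w* with sRw* and v=w*.
Valid on: G2.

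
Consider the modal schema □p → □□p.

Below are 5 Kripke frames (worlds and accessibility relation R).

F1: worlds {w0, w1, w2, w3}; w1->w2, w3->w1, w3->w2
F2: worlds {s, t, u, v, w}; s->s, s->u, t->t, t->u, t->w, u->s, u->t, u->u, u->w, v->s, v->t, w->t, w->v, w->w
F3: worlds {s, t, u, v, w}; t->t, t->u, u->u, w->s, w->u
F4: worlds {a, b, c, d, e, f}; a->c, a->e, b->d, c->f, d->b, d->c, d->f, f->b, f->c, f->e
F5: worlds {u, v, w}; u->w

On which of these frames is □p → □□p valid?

This is the axiom for transitivity; its first-order frame correspondent is ∀x ∀y ∀z (Rxy ∧ Ryz → Rxz).
F1: condition met.
F2: fails — Rwt and Rtu but not Rwu.
F3: condition met.
F4: fails — Rcf and Rfc but not Rcc.
F5: condition met.
Valid on: F1, F3, F5.

F1, F3, F5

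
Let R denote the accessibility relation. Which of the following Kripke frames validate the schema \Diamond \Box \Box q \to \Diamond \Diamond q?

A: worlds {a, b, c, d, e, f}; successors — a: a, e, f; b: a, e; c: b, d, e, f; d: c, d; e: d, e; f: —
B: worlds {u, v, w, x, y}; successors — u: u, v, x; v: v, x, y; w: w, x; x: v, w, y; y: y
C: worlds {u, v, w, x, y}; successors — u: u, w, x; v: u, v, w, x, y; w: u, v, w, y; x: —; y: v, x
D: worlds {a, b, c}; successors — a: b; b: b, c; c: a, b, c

B, D

Frame correspondent (Sahlqvist): \forall x \forall y (xRy \to \exists w (y R^2 w \wedge x R^2 w)) — i.e. a generalized confluence (Geach) condition.
A: fails — aRf but no w with fR²w and aR²w.
B: condition met.
C: fails — uRx but no t with xR²t and uR²t.
D: condition met.
Valid on: B, D.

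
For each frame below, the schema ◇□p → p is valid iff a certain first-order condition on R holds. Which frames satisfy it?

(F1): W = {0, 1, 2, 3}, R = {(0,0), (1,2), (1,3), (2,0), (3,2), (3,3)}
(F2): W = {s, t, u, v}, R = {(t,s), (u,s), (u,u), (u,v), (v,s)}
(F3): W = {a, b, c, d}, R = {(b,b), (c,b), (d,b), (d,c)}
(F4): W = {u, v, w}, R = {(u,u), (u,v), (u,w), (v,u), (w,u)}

Frame correspondent (Sahlqvist): ∀x ∀y (Rxy → Ryx) — i.e. symmetry.
(F1): fails — R32 but not R23.
(F2): fails — Ruv but not Rvu.
(F3): fails — Rdb but not Rbd.
(F4): holds.
Valid on: (F4).

(F4)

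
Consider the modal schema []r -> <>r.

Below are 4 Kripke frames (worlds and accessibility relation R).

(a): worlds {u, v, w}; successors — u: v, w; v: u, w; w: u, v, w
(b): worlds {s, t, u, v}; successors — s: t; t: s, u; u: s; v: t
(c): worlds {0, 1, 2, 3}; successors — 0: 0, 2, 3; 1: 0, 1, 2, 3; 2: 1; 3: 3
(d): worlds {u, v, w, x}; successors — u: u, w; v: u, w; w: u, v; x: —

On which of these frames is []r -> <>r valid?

(a), (b), (c)

This is the axiom for seriality; its first-order frame correspondent is forall x exists y Rxy.
(a): ✓.
(b): ✓.
(c): ✓.
(d): fails — world x has no successor.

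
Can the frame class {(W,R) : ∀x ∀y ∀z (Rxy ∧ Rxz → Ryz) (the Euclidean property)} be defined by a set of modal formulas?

Yes: it is the Euclidean property, defined by the 5 schema ◇q → □◇q.
Suppose ◇q→□◇q is valid. Take Rxy, Rxz and set V(q)={y}. Then ◇q at x, so □◇q at x, so ◇q at z, so some w with Rzw has q; w=y, i.e. Rzy. By symmetry of the argument, Ryz.

Definable; ◇q → □◇q defines it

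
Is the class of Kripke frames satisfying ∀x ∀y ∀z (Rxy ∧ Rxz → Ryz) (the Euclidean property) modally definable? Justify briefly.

Yes — defined by ◇r → □◇r

Yes: it is the Euclidean property, defined by the 5 schema ◇r → □◇r.
Suppose ◇r→□◇r is valid. Take Rxy, Rxz and set V(r)={y}. Then ◇r at x, so □◇r at x, so ◇r at z, so some w with Rzw has r; w=y, i.e. Rzy. By symmetry of the argument, Ryz.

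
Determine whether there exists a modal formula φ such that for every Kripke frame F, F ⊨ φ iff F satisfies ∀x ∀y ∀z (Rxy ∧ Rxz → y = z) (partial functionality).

Yes — defined by ◇r → □r

This is a Sahlqvist condition; the CD axiom ◇r → □r defines it.
Suppose ◇r→□r is valid. Take Rxy, Rxz and set V(r)={y}. Then ◇r at x, so □r at x, so r at z, i.e. z=y.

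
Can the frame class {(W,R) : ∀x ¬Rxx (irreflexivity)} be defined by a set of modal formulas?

If a class were modally definable it would be closed under surjective bounded morphisms (Goldblatt–Thomason).
The 2-cycle (worlds w0,w1 with w0→w1→w0) is irreflexive, and the map sending every world to a single reflexive point • is a surjective bounded morphism (forth: every edge maps to (•,•); back: every world has a successor). So any modal formula valid on the 2-cycle is also valid on the reflexive point, which is not irreflexive.
Hence irreflexivity is not modally definable.

No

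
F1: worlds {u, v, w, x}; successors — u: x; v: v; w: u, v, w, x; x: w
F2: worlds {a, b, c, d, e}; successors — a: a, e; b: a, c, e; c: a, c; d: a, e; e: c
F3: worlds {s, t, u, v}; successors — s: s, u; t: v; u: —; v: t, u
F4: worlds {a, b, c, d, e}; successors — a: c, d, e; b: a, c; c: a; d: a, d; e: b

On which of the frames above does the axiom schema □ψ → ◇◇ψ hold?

F2

The schema corresponds to a generalized confluence (Geach) condition: ∀x ∃w (xRw ∧ xR²w).
F1: fails — at u but no t with uRt and uR²t.
F2: ✓.
F3: fails — at t but no w with tRw and tR²w.
F4: fails — at c but no w with cRw and cR²w.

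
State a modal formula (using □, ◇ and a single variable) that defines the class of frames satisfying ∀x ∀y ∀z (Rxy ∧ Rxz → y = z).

◇r → □r

The condition is partial functionality. The CD schema ◇r → □r defines it.
Suppose ◇r→□r is valid. Take Rxy, Rxz and set V(r)={y}. Then ◇r at x, so □r at x, so r at z, i.e. z=y.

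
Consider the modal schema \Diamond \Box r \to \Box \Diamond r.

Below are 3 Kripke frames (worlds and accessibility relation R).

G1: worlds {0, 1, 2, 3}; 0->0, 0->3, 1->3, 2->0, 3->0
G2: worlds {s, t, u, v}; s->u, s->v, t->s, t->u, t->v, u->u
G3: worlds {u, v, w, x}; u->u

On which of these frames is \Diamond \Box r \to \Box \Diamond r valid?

The schema corresponds to convergence: \forall x \forall y \forall z (Rxy \wedge Rxz \to \exists w (Ryw \wedge Rzw)).
G1: ✓.
G2: fails — Rsv and Rsv but v and v have no common successor.
G3: ✓.

G1, G3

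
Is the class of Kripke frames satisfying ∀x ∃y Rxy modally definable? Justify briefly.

This is a Sahlqvist condition; the D axiom □r → ◇r defines it.

Definable; □r → ◇r defines it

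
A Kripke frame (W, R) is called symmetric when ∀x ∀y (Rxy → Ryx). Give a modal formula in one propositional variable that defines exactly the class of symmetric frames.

This is symmetry; the standard corresponding axiom is B: q → □◇q.
Suppose q→□◇q is valid. Take Rxy and set V(q)={x}. Then q at x, so □◇q at x, so ◇q at y, so some z with Ryz has q; z=x, i.e. Ryx.

q → □◇q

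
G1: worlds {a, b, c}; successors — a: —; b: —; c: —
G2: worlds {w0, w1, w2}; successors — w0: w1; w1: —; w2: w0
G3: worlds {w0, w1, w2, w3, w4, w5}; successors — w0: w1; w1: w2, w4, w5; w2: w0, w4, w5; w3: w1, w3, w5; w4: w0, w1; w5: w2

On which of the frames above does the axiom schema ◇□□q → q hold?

G1

Frame correspondent (Sahlqvist): ∀x ∀y (xRy → ∃w (yR²w ∧ x = w)) — i.e. a generalized confluence (Geach) condition.
G1: holds.
G2: fails — w0Rw1 but no w with w1R²w and w0=w.
G3: fails — w1Rw5 but no w with w5R²w and w1=w.
Valid on: G1.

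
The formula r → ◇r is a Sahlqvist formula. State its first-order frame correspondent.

Reflexivity

Replacing r by ¬r and contraposing gives the equivalent schema □r → r.
Suppose □r→r is valid. At any x set V(r)={w : Rxw}. Then □r holds at x, so r holds at x, i.e. Rxx.
Conversely, any frame satisfying ∀x Rxx validates the schema.
Frame condition: ∀x Rxx.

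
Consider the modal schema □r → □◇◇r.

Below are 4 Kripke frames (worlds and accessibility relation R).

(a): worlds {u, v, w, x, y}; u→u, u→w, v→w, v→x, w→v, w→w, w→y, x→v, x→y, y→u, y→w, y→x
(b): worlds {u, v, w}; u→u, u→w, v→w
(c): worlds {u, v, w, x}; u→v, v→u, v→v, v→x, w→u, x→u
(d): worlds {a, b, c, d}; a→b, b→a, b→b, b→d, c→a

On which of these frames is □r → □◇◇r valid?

The schema corresponds to a generalized confluence (Geach) condition: ∀x ∀z (xRz → ∃w (xRw ∧ zR²w)).
(a): ✓.
(b): fails — uRw but no t with uRt and wR²t.
(c): ✓.
(d): fails — bRd but no w with bRw and dR²w.

(a), (c)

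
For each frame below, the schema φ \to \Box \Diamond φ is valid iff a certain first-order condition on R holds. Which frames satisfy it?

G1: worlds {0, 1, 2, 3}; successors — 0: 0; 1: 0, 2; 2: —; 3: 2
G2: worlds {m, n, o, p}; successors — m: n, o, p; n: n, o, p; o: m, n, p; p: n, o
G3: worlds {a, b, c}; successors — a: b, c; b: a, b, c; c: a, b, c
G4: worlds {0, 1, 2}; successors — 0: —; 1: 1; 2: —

This is the axiom for symmetry; its first-order frame correspondent is \forall x \forall y (Rxy \to Ryx).
G1: fails — R10 but not R01.
G2: fails — Rmn but not Rnm.
G3: holds.
G4: holds.

G3, G4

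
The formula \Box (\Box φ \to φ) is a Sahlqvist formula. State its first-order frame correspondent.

Shift-reflexivity

This is the T□ axiom.
Its frame correspondent is shift-reflexivity — \forall x \forall y (Rxy \to Ryy).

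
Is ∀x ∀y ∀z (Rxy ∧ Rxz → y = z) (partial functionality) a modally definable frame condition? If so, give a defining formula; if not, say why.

Yes: it is partial functionality, defined by the CD schema ◇q → □q.

Definable; ◇q → □q defines it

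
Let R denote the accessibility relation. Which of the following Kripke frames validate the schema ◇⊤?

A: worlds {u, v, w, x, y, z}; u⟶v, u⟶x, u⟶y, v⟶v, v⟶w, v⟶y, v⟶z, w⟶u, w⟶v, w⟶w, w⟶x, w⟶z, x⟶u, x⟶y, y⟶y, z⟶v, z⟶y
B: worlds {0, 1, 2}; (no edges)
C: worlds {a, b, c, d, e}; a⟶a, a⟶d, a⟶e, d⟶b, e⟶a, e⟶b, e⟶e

The schema corresponds to seriality: ∀x ∃y Rxy.
A: condition met.
B: fails — world 0 has no successor.
C: fails — world b has no successor.
Valid on: A.

A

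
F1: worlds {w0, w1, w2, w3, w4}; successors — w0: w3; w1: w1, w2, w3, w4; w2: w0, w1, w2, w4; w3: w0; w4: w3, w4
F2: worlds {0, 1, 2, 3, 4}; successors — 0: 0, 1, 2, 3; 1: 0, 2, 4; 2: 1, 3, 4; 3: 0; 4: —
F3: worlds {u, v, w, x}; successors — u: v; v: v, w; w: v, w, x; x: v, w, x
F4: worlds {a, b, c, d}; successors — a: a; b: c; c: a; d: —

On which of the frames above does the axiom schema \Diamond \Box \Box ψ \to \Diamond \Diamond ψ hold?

F3, F4

The schema corresponds to a generalized confluence (Geach) condition: \forall x \forall y (xRy \to \exists w (y R^2 w \wedge x R^2 w)).
F1: fails — w0Rw3 but no w with w3R²w and w0R²w.
F2: fails — 1R4 but no w with 4R²w and 1R²w.
F3: satisfies the condition.
F4: satisfies the condition.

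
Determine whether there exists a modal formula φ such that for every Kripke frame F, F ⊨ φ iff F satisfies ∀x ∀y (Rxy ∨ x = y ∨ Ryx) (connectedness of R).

Not modally definable

If a class were modally definable it would be closed under disjoint unions (Goldblatt–Thomason).
Take 4 disjoint single-world reflexive frames: each is trivially connected, but their disjoint union has 4 worlds with no edge between distinct components, so it is not connected.
So no modal formula (or set of formulas) defines exactly the connected frames.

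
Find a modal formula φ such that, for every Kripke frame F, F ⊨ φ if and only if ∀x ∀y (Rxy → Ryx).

The condition is symmetry. The B schema q → □◇q defines it.
Suppose q→□◇q is valid. Take Rxy and set V(q)={x}. Then q at x, so □◇q at x, so ◇q at y, so some z with Ryz has q; z=x, i.e. Ryx.

q → □◇q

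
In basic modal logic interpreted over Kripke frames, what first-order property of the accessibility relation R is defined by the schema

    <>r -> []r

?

Partial functionality

This schema is the CD axiom.
It corresponds to partial functionality: forall x forall y forall z (Rxy & Rxz -> y = z).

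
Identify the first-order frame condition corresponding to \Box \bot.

□⊥ is valid iff no world has any successor (otherwise □⊥ fails at any world with one).

Emptiness of R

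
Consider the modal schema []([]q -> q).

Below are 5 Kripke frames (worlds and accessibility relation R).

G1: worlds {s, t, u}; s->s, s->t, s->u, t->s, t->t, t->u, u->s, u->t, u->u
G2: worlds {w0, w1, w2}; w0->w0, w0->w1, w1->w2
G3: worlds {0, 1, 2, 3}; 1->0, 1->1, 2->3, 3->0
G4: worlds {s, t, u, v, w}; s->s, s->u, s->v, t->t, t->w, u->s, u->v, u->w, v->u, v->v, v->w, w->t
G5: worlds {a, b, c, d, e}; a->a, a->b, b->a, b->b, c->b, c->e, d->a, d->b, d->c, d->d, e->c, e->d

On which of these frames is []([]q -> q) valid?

G1

The schema corresponds to shift-reflexivity: forall x forall y (Rxy -> Ryy).
G1: ✓.
G2: fails — Rw1w2 but not Rw2w2.
G3: fails — R10 but not R00.
G4: fails — Ruw but not Rww.
G5: fails — Rdc but not Rcc.
Valid on: G1.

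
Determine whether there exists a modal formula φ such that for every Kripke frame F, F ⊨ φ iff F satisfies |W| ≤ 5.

No

If a class were modally definable it would be closed under disjoint unions (Goldblatt–Thomason).
Any modal formula valid on each of 6 disjoint one-world frames is valid on their disjoint union (validity is preserved under disjoint unions). Each one-world frame has |W|=1≤5, but the union has |W|=6.
Hence having at most 5 worlds is not modally definable.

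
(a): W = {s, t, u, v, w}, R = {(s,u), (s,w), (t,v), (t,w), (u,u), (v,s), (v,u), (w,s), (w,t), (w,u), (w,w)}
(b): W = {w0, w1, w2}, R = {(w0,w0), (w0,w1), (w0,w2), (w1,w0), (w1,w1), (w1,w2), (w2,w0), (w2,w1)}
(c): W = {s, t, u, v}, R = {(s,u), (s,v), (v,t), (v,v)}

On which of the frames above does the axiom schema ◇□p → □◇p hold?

(b)

The schema corresponds to convergence: ∀x ∀y ∀z (Rxy ∧ Rxz → ∃w (Ryw ∧ Rzw)).
(a): fails — Rwt and Rwu but t and u have no common successor.
(b): ✓.
(c): fails — Rsu and Rsu but u and u have no common successor.
Valid on: (b).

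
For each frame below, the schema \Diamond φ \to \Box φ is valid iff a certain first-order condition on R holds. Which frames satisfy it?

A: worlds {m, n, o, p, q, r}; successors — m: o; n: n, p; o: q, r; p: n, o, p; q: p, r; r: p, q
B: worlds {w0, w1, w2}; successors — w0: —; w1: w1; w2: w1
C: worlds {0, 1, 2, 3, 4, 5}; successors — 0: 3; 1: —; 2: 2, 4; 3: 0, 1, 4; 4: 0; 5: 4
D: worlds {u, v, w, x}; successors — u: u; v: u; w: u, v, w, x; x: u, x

B

This is the axiom for partial functionality; its first-order frame correspondent is \forall x \forall y \forall z (Rxy \wedge Rxz \to y = z).
A: fails — n sees both n and p.
B: ✓.
C: fails — 2 sees both 2 and 4.
D: fails — w sees both u and v.
Valid on: B.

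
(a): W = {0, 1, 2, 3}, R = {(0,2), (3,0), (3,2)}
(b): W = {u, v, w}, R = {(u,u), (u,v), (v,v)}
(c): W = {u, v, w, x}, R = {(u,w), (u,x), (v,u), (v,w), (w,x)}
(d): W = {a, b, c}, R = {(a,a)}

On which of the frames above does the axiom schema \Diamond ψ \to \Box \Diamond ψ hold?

(d)

This is the axiom for the Euclidean property; its first-order frame correspondent is \forall x \forall y \forall z (Rxy \wedge Rxz \to Ryz).
(a): fails — R02 and R02 but not R22.
(b): fails — Ruv and Ruu but not Rvu.
(c): fails — Ruw and Ruw but not Rww.
(d): condition met.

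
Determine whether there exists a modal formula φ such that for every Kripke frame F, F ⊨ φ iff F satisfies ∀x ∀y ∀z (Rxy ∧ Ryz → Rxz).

Definable; □q → □□q defines it

The condition is transitivity. A defining modal formula is □q → □□q.
Suppose □q→□□q is valid. Take Rxy, Ryz and set V(q)={w : Rxw}. Then □q at x, so □□q at x, so □q at y, so q at z, i.e. Rxz.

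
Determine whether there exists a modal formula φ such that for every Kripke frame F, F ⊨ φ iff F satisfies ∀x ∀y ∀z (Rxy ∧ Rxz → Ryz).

Yes — defined by ◇r → □◇r

This is a Sahlqvist condition; the 5 axiom ◇r → □◇r defines it.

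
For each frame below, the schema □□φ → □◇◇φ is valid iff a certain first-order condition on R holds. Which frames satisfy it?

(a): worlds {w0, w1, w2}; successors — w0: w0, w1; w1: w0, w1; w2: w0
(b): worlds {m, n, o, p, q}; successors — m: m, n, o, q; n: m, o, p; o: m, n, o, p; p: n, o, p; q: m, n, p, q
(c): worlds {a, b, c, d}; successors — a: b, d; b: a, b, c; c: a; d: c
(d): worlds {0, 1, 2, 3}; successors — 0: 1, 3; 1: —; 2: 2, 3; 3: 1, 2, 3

(a), (b)

This is the axiom for a generalized confluence (Geach) condition; its first-order frame correspondent is ∀x ∀z (xRz → ∃w (xR²w ∧ zR²w)).
(a): holds.
(b): holds.
(c): fails — dRc but no w with dR²w and cR²w.
(d): fails — 0R1 but no w with 0R²w and 1R²w.
Valid on: (a), (b).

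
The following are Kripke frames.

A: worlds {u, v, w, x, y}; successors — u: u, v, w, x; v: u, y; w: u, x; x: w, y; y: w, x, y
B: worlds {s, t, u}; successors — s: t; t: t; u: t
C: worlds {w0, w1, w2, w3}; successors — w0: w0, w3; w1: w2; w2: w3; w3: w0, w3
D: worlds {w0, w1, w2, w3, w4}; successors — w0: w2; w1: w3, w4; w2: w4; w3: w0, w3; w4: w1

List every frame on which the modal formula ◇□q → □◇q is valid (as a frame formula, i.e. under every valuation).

B, C

This is the axiom for convergence; its first-order frame correspondent is ∀x ∀y ∀z (Rxy ∧ Rxz → ∃w (Ryw ∧ Rzw)).
A: fails — Ruw and Rux but w and x have no common successor.
B: satisfies the condition.
C: satisfies the condition.
D: fails — Rw1w3 and Rw1w4 but w3 and w4 have no common successor.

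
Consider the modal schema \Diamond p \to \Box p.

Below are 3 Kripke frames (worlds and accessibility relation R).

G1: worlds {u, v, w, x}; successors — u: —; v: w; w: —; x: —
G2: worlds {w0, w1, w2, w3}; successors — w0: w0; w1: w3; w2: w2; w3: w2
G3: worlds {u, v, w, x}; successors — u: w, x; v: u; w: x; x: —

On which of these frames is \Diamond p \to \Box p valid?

G1, G2

Frame correspondent (Sahlqvist): \forall x \forall y \forall z (Rxy \wedge Rxz \to y = z) — i.e. partial functionality.
G1: ✓.
G2: ✓.
G3: fails — u sees both w and x.
Valid on: G1, G2.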